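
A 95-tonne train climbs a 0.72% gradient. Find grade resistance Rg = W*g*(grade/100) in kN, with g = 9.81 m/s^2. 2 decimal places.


Rg = W * 9.81 * grade / 100
Rg = 95 * 9.81 * 0.72 / 100
Rg = 931.95 * 0.0072
Rg = 6.71 kN

6.71


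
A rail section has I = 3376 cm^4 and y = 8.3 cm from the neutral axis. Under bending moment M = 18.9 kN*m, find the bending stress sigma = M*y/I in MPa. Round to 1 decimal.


Convert units:
M = 18.9 kN*m = 18900000 N*mm
y = 8.3 cm = 83 mm
I = 3376 cm^4 = 33760000 mm^4
sigma = 18900000 * 83 / 33760000
sigma = 46.5 MPa

46.5


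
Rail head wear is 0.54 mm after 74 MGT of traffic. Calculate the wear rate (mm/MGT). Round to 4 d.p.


Wear rate = total wear / cumulative tonnage
Rate = 0.54 / 74
Rate = 0.0073 mm/MGT

0.0073


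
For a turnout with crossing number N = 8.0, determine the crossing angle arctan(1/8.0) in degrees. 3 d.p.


1/N = 1/8.0 = 0.125
angle = arctan(0.125) = 0.124355 rad
angle = 0.124355 * 180/pi = 7.125 degrees

7.125


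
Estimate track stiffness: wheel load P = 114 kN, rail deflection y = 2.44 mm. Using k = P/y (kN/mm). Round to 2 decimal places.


Track stiffness k = P / y
k = 114 / 2.44
k = 46.72 kN/mm

46.72


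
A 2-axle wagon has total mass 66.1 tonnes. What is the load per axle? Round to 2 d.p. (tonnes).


Load per axle = total weight / number of axles
Load = 66.1 / 2
Load = 33.05 tonnes

33.05


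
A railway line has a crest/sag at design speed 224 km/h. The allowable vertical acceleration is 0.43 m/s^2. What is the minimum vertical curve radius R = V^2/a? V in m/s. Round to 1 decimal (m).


Convert speed: V = 224 / 3.6 = 62.2222 m/s
V^2 = 3871.6049 m^2/s^2
R_v = 3871.6049 / 0.43
R_v = 9003.7 m

9003.7


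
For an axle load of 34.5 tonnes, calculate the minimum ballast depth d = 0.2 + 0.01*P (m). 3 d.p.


d = 0.2 + 0.01 * 34.5
d = 0.2 + 0.345
d = 0.545 m

0.545


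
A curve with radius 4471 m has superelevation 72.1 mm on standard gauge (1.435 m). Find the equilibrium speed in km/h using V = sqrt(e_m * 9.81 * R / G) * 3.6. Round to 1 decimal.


Convert cant: e = 72.1 mm = 0.0721 m
V_ms = sqrt(0.0721 * 9.81 * 4471 / 1.435)
V_ms = sqrt(2203.723185) = 46.9438 m/s
V = 46.9438 * 3.6 = 169.0 km/h

169.0


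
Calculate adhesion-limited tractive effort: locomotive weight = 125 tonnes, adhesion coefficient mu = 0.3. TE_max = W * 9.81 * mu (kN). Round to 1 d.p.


TE_max = W * g * mu
TE_max = 125 * 9.81 * 0.3
TE_max = 1226.25 * 0.3
TE_max = 367.9 kN

367.9


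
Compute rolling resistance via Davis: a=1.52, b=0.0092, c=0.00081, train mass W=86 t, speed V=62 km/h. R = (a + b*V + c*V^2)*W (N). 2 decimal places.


b*V = 0.0092 * 62 = 0.5704
c*V^2 = 0.00081 * 3844 = 3.11364
R_per_t = 1.52 + 0.5704 + 3.11364 = 5.20404 N/t
R_total = 5.20404 * 86 = 447.55 N

447.55


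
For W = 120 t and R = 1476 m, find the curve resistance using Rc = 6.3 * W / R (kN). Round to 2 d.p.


Rc = 6.3 * W / R
Rc = 6.3 * 120 / 1476
Rc = 756.0 / 1476
Rc = 0.51 kN

0.51


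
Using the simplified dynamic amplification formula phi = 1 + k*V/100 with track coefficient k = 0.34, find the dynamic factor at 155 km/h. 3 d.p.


phi = 1 + k * V / 100
phi = 1 + 0.34 * 155 / 100
phi = 1 + 0.527
phi = 1.527

1.527


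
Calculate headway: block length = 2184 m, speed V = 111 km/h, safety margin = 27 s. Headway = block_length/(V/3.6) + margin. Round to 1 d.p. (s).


V = 111 / 3.6 = 30.8333 m/s
Block traversal time = 2184 / 30.8333 = 70.8324 s
Headway = 70.8324 + 27
Headway = 97.8 s

97.8


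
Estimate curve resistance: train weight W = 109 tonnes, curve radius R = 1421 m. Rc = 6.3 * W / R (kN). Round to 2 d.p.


Rc = 6.3 * W / R
Rc = 6.3 * 109 / 1421
Rc = 686.7 / 1421
Rc = 0.48 kN

0.48


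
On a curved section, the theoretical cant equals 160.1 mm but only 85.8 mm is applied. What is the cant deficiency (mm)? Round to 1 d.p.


Cant deficiency = equilibrium cant - actual cant
CD = 160.1 - 85.8
CD = 74.3 mm

74.3


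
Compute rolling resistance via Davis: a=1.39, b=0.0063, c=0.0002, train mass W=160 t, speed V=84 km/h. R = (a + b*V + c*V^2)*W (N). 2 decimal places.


b*V = 0.0063 * 84 = 0.5292
c*V^2 = 0.0002 * 7056 = 1.4112
R_per_t = 1.39 + 0.5292 + 1.4112 = 3.3304 N/t
R_total = 3.3304 * 160 = 532.86 N

532.86


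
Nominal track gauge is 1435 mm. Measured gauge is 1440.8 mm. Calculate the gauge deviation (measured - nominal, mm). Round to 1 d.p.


Deviation = measured - nominal
Deviation = 1440.8 - 1435
Deviation = 5.8 mm

5.8


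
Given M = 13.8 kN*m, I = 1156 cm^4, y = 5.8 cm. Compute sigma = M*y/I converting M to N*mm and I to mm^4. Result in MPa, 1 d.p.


Convert units:
M = 13.8 kN*m = 13800000 N*mm
y = 5.8 cm = 58 mm
I = 1156 cm^4 = 11560000 mm^4
sigma = 13800000 * 58 / 11560000
sigma = 69.2 MPa

69.2


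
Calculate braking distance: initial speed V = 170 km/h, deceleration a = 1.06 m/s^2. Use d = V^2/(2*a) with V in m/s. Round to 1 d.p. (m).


Convert speed: V = 170 / 3.6 = 47.2222 m/s
V^2 = 2229.9383
d = 2229.9383 / (2 * 1.06)
d = 2229.9383 / 2.12
d = 1051.9 m

1051.9


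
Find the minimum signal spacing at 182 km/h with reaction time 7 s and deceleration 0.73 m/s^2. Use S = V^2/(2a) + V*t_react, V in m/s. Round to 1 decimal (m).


V = 182 / 3.6 = 50.5556 m/s
Braking distance = 50.5556^2 / (2*0.73) = 1750.5919 m
Sighting distance = 50.5556 * 7 = 353.8889 m
S = 1750.5919 + 353.8889 = 2104.5 m

2104.5


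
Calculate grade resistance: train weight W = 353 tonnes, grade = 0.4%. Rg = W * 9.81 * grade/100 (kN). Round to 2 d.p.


Rg = W * 9.81 * grade / 100
Rg = 353 * 9.81 * 0.4 / 100
Rg = 3462.93 * 0.004
Rg = 13.85 kN

13.85


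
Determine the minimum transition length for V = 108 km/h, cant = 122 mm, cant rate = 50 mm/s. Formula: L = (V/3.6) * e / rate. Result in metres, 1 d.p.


Convert speed: V = 108 / 3.6 = 30.0 m/s
L = 30.0 * 122 / 50
L = 3660.0 / 50
L = 73.2 m

73.2


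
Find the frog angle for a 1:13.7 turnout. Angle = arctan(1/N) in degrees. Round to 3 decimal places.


1/N = 1/13.7 = 0.072993
angle = arctan(0.072993) = 0.072863 rad
angle = 0.072863 * 180/pi = 4.175 degrees

4.175


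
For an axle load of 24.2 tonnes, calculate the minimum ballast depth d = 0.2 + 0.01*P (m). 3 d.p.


d = 0.2 + 0.01 * 24.2
d = 0.2 + 0.242
d = 0.442 m

0.442


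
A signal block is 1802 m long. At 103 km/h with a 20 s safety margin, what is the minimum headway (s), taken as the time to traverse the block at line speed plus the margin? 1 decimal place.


V = 103 / 3.6 = 28.6111 m/s
Block traversal time = 1802 / 28.6111 = 62.9825 s
Headway = 62.9825 + 20
Headway = 83.0 s

83.0


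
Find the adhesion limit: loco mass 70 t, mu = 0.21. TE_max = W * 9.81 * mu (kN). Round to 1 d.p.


TE_max = W * g * mu
TE_max = 70 * 9.81 * 0.21
TE_max = 686.7 * 0.21
TE_max = 144.2 kN

144.2


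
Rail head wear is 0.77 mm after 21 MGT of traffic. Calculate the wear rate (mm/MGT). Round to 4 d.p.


Wear rate = total wear / cumulative tonnage
Rate = 0.77 / 21
Rate = 0.0367 mm/MGT

0.0367


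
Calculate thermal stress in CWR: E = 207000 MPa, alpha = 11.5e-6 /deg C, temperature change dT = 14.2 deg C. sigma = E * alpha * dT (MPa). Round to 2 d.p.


sigma = E * alpha * dT
sigma = 207000 * 11.5e-6 * 14.2
sigma = 2.3805 * 14.2
sigma = 33.80 MPa

33.80


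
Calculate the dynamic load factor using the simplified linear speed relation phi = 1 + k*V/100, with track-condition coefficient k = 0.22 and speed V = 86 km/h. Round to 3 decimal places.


phi = 1 + k * V / 100
phi = 1 + 0.22 * 86 / 100
phi = 1 + 0.1892
phi = 1.189

1.189


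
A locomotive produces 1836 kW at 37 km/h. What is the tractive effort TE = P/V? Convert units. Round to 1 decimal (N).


Convert: P = 1836 kW = 1836000 W
V = 37 / 3.6 = 10.2778 m/s
TE = 1836000 / 10.2778
TE = 178637.8 N

178637.8


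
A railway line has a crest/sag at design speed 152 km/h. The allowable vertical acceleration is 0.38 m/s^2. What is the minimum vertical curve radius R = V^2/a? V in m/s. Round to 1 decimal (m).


Convert speed: V = 152 / 3.6 = 42.2222 m/s
V^2 = 1782.716 m^2/s^2
R_v = 1782.716 / 0.38
R_v = 4691.4 m

4691.4


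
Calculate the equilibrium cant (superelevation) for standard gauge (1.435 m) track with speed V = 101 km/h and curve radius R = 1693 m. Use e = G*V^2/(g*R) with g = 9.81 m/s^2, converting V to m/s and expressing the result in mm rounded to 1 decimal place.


Convert speed: V = 101 / 3.6 = 28.0556 m/s
Apply formula: e = 1.435 * 28.0556^2 / (9.81 * 1693)
e = 1.435 * 787.1142 / 16608.33
e = 0.068009 m = 68.0 mm

68.0


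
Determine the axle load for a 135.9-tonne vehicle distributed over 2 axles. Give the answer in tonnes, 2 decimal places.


Load per axle = total weight / number of axles
Load = 135.9 / 2
Load = 67.95 tonnes

67.95


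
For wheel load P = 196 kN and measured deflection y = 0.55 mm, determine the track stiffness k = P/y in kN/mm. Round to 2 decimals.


Track stiffness k = P / y
k = 196 / 0.55
k = 356.36 kN/mm

356.36


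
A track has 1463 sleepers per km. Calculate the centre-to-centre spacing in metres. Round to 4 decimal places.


Spacing = 1000 m / number of sleepers
Spacing = 1000 / 1463
Spacing = 0.6835 m

0.6835


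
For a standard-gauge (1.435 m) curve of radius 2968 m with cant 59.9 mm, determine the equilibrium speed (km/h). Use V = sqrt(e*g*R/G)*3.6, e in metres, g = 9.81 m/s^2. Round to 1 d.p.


Convert cant: e = 59.9 mm = 0.0599 m
V_ms = sqrt(0.0599 * 9.81 * 2968 / 1.435)
V_ms = sqrt(1215.368078) = 34.8621 m/s
V = 34.8621 * 3.6 = 125.5 km/h

125.5


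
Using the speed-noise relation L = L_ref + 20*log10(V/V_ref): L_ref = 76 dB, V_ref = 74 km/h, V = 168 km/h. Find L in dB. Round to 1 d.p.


V/V_ref = 168 / 74 = 2.27027
log10(2.27027) = 0.356078
20 * 0.356078 = 7.1216
L = 76 + 7.1216 = 83.1 dB

83.1


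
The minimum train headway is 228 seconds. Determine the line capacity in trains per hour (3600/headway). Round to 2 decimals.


Capacity = 3600 / headway
Capacity = 3600 / 228
Capacity = 15.79 trains/hour

15.79


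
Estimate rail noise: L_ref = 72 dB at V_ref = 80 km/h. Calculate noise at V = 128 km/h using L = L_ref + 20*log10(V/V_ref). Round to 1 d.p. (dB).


V/V_ref = 128 / 80 = 1.6
log10(1.6) = 0.20412
20 * 0.20412 = 4.0824
L = 72 + 4.0824 = 76.1 dB

76.1


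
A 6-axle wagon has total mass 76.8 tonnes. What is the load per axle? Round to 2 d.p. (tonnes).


Load per axle = total weight / number of axles
Load = 76.8 / 6
Load = 12.80 tonnes

12.80


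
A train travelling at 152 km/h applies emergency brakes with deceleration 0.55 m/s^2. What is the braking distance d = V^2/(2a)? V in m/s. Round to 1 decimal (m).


Convert speed: V = 152 / 3.6 = 42.2222 m/s
V^2 = 1782.716
d = 1782.716 / (2 * 0.55)
d = 1782.716 / 1.1
d = 1620.7 m

1620.7


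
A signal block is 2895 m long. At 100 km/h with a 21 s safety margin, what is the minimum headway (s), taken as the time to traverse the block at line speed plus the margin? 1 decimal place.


V = 100 / 3.6 = 27.7778 m/s
Block traversal time = 2895 / 27.7778 = 104.22 s
Headway = 104.22 + 21
Headway = 125.2 s

125.2


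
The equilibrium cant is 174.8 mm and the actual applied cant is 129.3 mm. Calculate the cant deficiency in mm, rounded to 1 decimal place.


Cant deficiency = equilibrium cant - actual cant
CD = 174.8 - 129.3
CD = 45.5 mm

45.5


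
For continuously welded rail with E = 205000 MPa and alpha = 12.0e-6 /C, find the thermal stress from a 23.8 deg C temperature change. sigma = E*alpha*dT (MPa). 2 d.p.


sigma = E * alpha * dT
sigma = 205000 * 12.0e-6 * 23.8
sigma = 2.46 * 23.8
sigma = 58.55 MPa

58.55


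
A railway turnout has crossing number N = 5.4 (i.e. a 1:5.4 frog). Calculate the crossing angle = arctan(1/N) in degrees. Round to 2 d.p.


1/N = 1/5.4 = 0.185185
angle = arctan(0.185185) = 0.183111 rad
angle = 0.183111 * 180/pi = 10.49 degrees

10.49


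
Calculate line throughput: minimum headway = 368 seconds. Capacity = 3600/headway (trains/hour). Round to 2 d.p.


Capacity = 3600 / headway
Capacity = 3600 / 368
Capacity = 9.78 trains/hour

9.78


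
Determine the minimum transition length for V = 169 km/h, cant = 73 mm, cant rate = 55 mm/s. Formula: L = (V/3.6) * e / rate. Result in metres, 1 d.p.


Convert speed: V = 169 / 3.6 = 46.9444 m/s
L = 46.9444 * 73 / 55
L = 3426.9444 / 55
L = 62.3 m

62.3


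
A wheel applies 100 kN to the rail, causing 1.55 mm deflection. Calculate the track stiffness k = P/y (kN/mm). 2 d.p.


Track stiffness k = P / y
k = 100 / 1.55
k = 64.52 kN/mm

64.52


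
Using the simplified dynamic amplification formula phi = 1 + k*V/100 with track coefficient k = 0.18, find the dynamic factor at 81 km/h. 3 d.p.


phi = 1 + k * V / 100
phi = 1 + 0.18 * 81 / 100
phi = 1 + 0.1458
phi = 1.146

1.146


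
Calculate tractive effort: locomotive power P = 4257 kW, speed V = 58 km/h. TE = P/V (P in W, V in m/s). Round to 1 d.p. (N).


Convert: P = 4257 kW = 4257000 W
V = 58 / 3.6 = 16.1111 m/s
TE = 4257000 / 16.1111
TE = 264227.6 N

264227.6


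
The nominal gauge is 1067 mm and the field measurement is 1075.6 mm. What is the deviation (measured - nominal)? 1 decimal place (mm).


Deviation = measured - nominal
Deviation = 1075.6 - 1067
Deviation = 8.6 mm

8.6


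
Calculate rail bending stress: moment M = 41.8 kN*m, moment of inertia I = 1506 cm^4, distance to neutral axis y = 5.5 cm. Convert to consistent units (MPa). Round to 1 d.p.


Convert units:
M = 41.8 kN*m = 41800000 N*mm
y = 5.5 cm = 55 mm
I = 1506 cm^4 = 15060000 mm^4
sigma = 41800000 * 55 / 15060000
sigma = 152.7 MPa

152.7


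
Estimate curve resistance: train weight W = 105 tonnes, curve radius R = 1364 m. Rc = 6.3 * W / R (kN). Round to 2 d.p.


Rc = 6.3 * W / R
Rc = 6.3 * 105 / 1364
Rc = 661.5 / 1364
Rc = 0.48 kN

0.48


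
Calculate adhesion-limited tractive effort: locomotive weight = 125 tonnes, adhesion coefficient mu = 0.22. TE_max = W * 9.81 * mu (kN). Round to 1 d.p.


TE_max = W * g * mu
TE_max = 125 * 9.81 * 0.22
TE_max = 1226.25 * 0.22
TE_max = 269.8 kN

269.8


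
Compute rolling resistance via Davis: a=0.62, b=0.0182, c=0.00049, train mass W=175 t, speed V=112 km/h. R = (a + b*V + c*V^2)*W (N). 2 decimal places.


b*V = 0.0182 * 112 = 2.0384
c*V^2 = 0.00049 * 12544 = 6.14656
R_per_t = 0.62 + 2.0384 + 6.14656 = 8.80496 N/t
R_total = 8.80496 * 175 = 1540.87 N

1540.87


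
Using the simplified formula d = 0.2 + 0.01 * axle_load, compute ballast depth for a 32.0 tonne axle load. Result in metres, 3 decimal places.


d = 0.2 + 0.01 * 32.0
d = 0.2 + 0.32
d = 0.520 m

0.520


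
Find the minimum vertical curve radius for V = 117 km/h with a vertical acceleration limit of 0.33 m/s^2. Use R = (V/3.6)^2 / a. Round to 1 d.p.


Convert speed: V = 117 / 3.6 = 32.5 m/s
V^2 = 1056.25 m^2/s^2
R_v = 1056.25 / 0.33
R_v = 3200.8 m

3200.8


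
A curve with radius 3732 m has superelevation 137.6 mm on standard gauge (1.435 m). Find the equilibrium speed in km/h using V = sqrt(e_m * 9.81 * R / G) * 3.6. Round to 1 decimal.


Convert cant: e = 137.6 mm = 0.1376 m
V_ms = sqrt(0.1376 * 9.81 * 3732 / 1.435)
V_ms = sqrt(3510.566266) = 59.25 m/s
V = 59.25 * 3.6 = 213.3 km/h

213.3


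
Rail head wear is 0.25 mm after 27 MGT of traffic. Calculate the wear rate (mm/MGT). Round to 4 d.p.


Wear rate = total wear / cumulative tonnage
Rate = 0.25 / 27
Rate = 0.0093 mm/MGT

0.0093


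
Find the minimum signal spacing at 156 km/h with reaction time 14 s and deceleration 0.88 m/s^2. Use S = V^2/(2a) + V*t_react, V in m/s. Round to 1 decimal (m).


V = 156 / 3.6 = 43.3333 m/s
Braking distance = 43.3333^2 / (2*0.88) = 1066.9192 m
Sighting distance = 43.3333 * 14 = 606.6667 m
S = 1066.9192 + 606.6667 = 1673.6 m

1673.6


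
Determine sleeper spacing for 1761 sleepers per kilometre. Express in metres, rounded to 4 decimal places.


Spacing = 1000 m / number of sleepers
Spacing = 1000 / 1761
Spacing = 0.5679 m

0.5679


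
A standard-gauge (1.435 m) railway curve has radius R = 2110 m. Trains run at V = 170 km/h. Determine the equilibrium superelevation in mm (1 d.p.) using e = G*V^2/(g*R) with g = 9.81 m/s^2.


Convert speed: V = 170 / 3.6 = 47.2222 m/s
Apply formula: e = 1.435 * 47.2222^2 / (9.81 * 2110)
e = 1.435 * 2229.9383 / 20699.1
e = 0.154594 m = 154.6 mm

154.6


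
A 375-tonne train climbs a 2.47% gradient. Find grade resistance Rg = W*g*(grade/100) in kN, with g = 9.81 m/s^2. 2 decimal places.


Rg = W * 9.81 * grade / 100
Rg = 375 * 9.81 * 2.47 / 100
Rg = 3678.75 * 0.0247
Rg = 90.87 kN

90.87


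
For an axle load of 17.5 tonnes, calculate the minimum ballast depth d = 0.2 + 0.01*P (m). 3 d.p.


d = 0.2 + 0.01 * 17.5
d = 0.2 + 0.175
d = 0.375 m

0.375


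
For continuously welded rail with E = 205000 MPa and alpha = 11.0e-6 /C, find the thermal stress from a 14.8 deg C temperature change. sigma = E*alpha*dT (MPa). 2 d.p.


sigma = E * alpha * dT
sigma = 205000 * 11.0e-6 * 14.8
sigma = 2.255 * 14.8
sigma = 33.37 MPa

33.37


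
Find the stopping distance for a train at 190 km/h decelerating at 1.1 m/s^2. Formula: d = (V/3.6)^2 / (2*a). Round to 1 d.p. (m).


Convert speed: V = 190 / 3.6 = 52.7778 m/s
V^2 = 2785.4938
d = 2785.4938 / (2 * 1.1)
d = 2785.4938 / 2.2
d = 1266.1 m

1266.1


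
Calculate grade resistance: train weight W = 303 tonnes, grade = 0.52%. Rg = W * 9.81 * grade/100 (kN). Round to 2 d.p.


Rg = W * 9.81 * grade / 100
Rg = 303 * 9.81 * 0.52 / 100
Rg = 2972.43 * 0.0052
Rg = 15.46 kN

15.46


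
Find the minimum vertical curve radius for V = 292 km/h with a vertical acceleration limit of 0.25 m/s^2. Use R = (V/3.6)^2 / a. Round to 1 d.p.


Convert speed: V = 292 / 3.6 = 81.1111 m/s
V^2 = 6579.0123 m^2/s^2
R_v = 6579.0123 / 0.25
R_v = 26316.0 m

26316.0


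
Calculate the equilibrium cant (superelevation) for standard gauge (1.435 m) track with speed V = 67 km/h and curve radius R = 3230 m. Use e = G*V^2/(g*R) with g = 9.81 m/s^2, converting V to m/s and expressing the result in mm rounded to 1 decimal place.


Convert speed: V = 67 / 3.6 = 18.6111 m/s
Apply formula: e = 1.435 * 18.6111^2 / (9.81 * 3230)
e = 1.435 * 346.3735 / 31686.3
e = 0.015686 m = 15.7 mm

15.7


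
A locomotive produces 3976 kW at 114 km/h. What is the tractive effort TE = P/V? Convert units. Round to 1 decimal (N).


Convert: P = 3976 kW = 3976000 W
V = 114 / 3.6 = 31.6667 m/s
TE = 3976000 / 31.6667
TE = 125557.9 N

125557.9


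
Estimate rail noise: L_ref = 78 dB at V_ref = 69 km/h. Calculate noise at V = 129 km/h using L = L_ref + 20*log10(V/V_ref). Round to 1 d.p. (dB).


V/V_ref = 129 / 69 = 1.869565
log10(1.869565) = 0.271741
20 * 0.271741 = 5.4348
L = 78 + 5.4348 = 83.4 dB

83.4


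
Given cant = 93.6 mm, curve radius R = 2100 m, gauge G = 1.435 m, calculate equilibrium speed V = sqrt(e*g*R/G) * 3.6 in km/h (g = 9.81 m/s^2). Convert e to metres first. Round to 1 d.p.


Convert cant: e = 93.6 mm = 0.0936 m
V_ms = sqrt(0.0936 * 9.81 * 2100 / 1.435)
V_ms = sqrt(1343.730732) = 36.6569 m/s
V = 36.6569 * 3.6 = 132.0 km/h

132.0


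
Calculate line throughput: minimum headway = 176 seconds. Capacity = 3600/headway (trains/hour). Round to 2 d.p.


Capacity = 3600 / headway
Capacity = 3600 / 176
Capacity = 20.45 trains/hour

20.45


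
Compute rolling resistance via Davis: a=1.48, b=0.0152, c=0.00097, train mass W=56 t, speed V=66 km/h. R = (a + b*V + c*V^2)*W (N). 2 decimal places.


b*V = 0.0152 * 66 = 1.0032
c*V^2 = 0.00097 * 4356 = 4.22532
R_per_t = 1.48 + 1.0032 + 4.22532 = 6.70852 N/t
R_total = 6.70852 * 56 = 375.68 N

375.68


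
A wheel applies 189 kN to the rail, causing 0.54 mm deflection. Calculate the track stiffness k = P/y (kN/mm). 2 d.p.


Track stiffness k = P / y
k = 189 / 0.54
k = 350.00 kN/mm

350.00


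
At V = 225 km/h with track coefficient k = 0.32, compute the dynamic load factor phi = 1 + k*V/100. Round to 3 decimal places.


phi = 1 + k * V / 100
phi = 1 + 0.32 * 225 / 100
phi = 1 + 0.72
phi = 1.720

1.720


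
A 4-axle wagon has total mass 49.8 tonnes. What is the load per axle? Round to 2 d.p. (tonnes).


Load per axle = total weight / number of axles
Load = 49.8 / 4
Load = 12.45 tonnes

12.45


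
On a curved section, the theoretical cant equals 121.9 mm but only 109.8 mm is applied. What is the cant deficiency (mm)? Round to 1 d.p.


Cant deficiency = equilibrium cant - actual cant
CD = 121.9 - 109.8
CD = 12.1 mm

12.1


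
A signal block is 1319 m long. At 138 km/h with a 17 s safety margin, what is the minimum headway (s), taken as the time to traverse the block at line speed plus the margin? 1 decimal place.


V = 138 / 3.6 = 38.3333 m/s
Block traversal time = 1319 / 38.3333 = 34.4087 s
Headway = 34.4087 + 17
Headway = 51.4 s

51.4


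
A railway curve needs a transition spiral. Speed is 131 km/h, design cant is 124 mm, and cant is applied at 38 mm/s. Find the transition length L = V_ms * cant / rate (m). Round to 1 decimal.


Convert speed: V = 131 / 3.6 = 36.3889 m/s
L = 36.3889 * 124 / 38
L = 4512.2222 / 38
L = 118.7 m

118.7


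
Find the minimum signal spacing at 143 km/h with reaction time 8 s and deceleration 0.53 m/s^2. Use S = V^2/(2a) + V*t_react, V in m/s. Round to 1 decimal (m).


V = 143 / 3.6 = 39.7222 m/s
Braking distance = 39.7222^2 / (2*0.53) = 1488.5424 m
Sighting distance = 39.7222 * 8 = 317.7778 m
S = 1488.5424 + 317.7778 = 1806.3 m

1806.3


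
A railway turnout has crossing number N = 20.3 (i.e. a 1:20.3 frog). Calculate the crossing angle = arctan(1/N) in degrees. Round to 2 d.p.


1/N = 1/20.3 = 0.049261
angle = arctan(0.049261) = 0.049221 rad
angle = 0.049221 * 180/pi = 2.82 degrees

2.82


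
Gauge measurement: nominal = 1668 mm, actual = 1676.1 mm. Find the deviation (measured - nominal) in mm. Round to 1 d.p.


Deviation = measured - nominal
Deviation = 1676.1 - 1668
Deviation = 8.1 mm

8.1


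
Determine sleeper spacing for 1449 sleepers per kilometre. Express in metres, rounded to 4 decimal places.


Spacing = 1000 m / number of sleepers
Spacing = 1000 / 1449
Spacing = 0.6901 m

0.6901


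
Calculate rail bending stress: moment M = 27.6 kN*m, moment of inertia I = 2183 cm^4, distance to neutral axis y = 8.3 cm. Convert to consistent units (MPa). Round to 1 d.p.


Convert units:
M = 27.6 kN*m = 27600000 N*mm
y = 8.3 cm = 83 mm
I = 2183 cm^4 = 21830000 mm^4
sigma = 27600000 * 83 / 21830000
sigma = 104.9 MPa

104.9


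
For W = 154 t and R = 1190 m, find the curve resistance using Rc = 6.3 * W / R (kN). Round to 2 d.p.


Rc = 6.3 * W / R
Rc = 6.3 * 154 / 1190
Rc = 970.2 / 1190
Rc = 0.82 kN

0.82


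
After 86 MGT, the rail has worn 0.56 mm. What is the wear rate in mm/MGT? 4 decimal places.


Wear rate = total wear / cumulative tonnage
Rate = 0.56 / 86
Rate = 0.0065 mm/MGT

0.0065


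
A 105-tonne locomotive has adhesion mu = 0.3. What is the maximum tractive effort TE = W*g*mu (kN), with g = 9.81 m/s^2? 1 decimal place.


TE_max = W * g * mu
TE_max = 105 * 9.81 * 0.3
TE_max = 1030.05 * 0.3
TE_max = 309.0 kN

309.0


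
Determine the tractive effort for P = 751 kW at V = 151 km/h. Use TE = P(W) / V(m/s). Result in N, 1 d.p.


Convert: P = 751 kW = 751000 W
V = 151 / 3.6 = 41.9444 m/s
TE = 751000 / 41.9444
TE = 17904.6 N

17904.6


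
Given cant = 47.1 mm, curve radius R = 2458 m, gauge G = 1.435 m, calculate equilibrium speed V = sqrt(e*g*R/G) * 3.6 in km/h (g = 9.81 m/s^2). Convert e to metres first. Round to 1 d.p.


Convert cant: e = 47.1 mm = 0.0471 m
V_ms = sqrt(0.0471 * 9.81 * 2458 / 1.435)
V_ms = sqrt(791.443455) = 28.1326 m/s
V = 28.1326 * 3.6 = 101.3 km/h

101.3


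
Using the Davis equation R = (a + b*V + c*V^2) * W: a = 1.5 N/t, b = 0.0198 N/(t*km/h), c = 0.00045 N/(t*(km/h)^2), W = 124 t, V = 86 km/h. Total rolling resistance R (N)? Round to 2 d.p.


b*V = 0.0198 * 86 = 1.7028
c*V^2 = 0.00045 * 7396 = 3.3282
R_per_t = 1.5 + 1.7028 + 3.3282 = 6.531 N/t
R_total = 6.531 * 124 = 809.84 N

809.84


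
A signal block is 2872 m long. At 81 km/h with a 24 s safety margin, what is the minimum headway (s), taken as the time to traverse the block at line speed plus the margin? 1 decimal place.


V = 81 / 3.6 = 22.5 m/s
Block traversal time = 2872 / 22.5 = 127.6444 s
Headway = 127.6444 + 24
Headway = 151.6 s

151.6


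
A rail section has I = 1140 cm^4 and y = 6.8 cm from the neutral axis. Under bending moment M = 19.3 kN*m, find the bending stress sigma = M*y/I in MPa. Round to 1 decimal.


Convert units:
M = 19.3 kN*m = 19300000 N*mm
y = 6.8 cm = 68 mm
I = 1140 cm^4 = 11400000 mm^4
sigma = 19300000 * 68 / 11400000
sigma = 115.1 MPa

115.1


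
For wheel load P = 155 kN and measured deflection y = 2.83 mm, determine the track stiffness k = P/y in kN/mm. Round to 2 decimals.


Track stiffness k = P / y
k = 155 / 2.83
k = 54.77 kN/mm

54.77


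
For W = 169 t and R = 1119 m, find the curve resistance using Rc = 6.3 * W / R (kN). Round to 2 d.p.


Rc = 6.3 * W / R
Rc = 6.3 * 169 / 1119
Rc = 1064.7 / 1119
Rc = 0.95 kN

0.95


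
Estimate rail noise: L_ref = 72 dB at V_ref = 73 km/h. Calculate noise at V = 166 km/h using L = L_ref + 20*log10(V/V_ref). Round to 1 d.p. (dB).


V/V_ref = 166 / 73 = 2.273973
log10(2.273973) = 0.356785
20 * 0.356785 = 7.1357
L = 72 + 7.1357 = 79.1 dB

79.1


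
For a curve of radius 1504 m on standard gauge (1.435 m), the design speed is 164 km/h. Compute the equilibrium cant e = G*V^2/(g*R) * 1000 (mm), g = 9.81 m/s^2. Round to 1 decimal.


Convert speed: V = 164 / 3.6 = 45.5556 m/s
Apply formula: e = 1.435 * 45.5556^2 / (9.81 * 1504)
e = 1.435 * 2075.3086 / 14754.24
e = 0.201845 m = 201.8 mm

201.8


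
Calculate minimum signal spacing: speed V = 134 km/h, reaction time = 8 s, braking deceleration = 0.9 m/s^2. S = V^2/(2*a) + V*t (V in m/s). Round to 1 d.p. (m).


V = 134 / 3.6 = 37.2222 m/s
Braking distance = 37.2222^2 / (2*0.9) = 769.7188 m
Sighting distance = 37.2222 * 8 = 297.7778 m
S = 769.7188 + 297.7778 = 1067.5 m

1067.5


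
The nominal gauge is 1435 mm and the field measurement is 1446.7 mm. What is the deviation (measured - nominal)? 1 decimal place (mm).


Deviation = measured - nominal
Deviation = 1446.7 - 1435
Deviation = 11.7 mm

11.7


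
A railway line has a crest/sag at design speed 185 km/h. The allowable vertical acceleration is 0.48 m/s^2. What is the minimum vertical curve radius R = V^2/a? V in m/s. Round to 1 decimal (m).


Convert speed: V = 185 / 3.6 = 51.3889 m/s
V^2 = 2640.8179 m^2/s^2
R_v = 2640.8179 / 0.48
R_v = 5501.7 m

5501.7


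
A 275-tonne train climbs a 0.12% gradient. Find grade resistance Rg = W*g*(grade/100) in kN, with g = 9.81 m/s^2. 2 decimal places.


Rg = W * 9.81 * grade / 100
Rg = 275 * 9.81 * 0.12 / 100
Rg = 2697.75 * 0.0012
Rg = 3.24 kN

3.24


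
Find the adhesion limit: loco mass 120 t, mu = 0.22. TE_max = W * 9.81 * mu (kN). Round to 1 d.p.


TE_max = W * g * mu
TE_max = 120 * 9.81 * 0.22
TE_max = 1177.2 * 0.22
TE_max = 259.0 kN

259.0


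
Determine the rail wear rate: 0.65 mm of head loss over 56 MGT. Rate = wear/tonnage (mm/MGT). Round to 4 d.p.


Wear rate = total wear / cumulative tonnage
Rate = 0.65 / 56
Rate = 0.0116 mm/MGT

0.0116


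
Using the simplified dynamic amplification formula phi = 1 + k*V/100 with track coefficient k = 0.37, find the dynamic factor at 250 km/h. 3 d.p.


phi = 1 + k * V / 100
phi = 1 + 0.37 * 250 / 100
phi = 1 + 0.925
phi = 1.925

1.925


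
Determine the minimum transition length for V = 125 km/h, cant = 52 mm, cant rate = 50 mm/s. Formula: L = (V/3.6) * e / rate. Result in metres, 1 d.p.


Convert speed: V = 125 / 3.6 = 34.7222 m/s
L = 34.7222 * 52 / 50
L = 1805.5556 / 50
L = 36.1 m

36.1


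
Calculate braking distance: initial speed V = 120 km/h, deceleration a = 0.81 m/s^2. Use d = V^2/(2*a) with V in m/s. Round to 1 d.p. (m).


Convert speed: V = 120 / 3.6 = 33.3333 m/s
V^2 = 1111.1111
d = 1111.1111 / (2 * 0.81)
d = 1111.1111 / 1.62
d = 685.9 m

685.9


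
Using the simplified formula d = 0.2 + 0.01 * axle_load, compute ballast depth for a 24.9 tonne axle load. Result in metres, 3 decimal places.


d = 0.2 + 0.01 * 24.9
d = 0.2 + 0.249
d = 0.449 m

0.449


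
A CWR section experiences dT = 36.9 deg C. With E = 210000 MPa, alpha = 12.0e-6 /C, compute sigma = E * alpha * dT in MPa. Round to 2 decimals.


sigma = E * alpha * dT
sigma = 210000 * 12.0e-6 * 36.9
sigma = 2.52 * 36.9
sigma = 92.99 MPa

92.99


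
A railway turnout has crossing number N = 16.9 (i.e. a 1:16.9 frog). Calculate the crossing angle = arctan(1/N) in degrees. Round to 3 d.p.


1/N = 1/16.9 = 0.059172
angle = arctan(0.059172) = 0.059103 rad
angle = 0.059103 * 180/pi = 3.386 degrees

3.386


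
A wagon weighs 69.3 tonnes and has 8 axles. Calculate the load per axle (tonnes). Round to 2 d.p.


Load per axle = total weight / number of axles
Load = 69.3 / 8
Load = 8.66 tonnes

8.66


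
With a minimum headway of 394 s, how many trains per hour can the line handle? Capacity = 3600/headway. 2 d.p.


Capacity = 3600 / headway
Capacity = 3600 / 394
Capacity = 9.14 trains/hour

9.14


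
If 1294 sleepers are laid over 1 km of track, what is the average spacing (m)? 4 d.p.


Spacing = 1000 m / number of sleepers
Spacing = 1000 / 1294
Spacing = 0.7728 m

0.7728


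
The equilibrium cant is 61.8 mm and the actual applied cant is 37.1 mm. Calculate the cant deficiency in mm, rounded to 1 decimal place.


Cant deficiency = equilibrium cant - actual cant
CD = 61.8 - 37.1
CD = 24.7 mm

24.7


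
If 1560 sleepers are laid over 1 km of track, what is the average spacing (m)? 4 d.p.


Spacing = 1000 m / number of sleepers
Spacing = 1000 / 1560
Spacing = 0.6410 m

0.6410


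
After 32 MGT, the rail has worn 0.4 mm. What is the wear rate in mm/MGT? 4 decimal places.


Wear rate = total wear / cumulative tonnage
Rate = 0.4 / 32
Rate = 0.0125 mm/MGT

0.0125


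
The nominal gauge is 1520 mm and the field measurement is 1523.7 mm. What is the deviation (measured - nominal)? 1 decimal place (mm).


Deviation = measured - nominal
Deviation = 1523.7 - 1520
Deviation = 3.7 mm

3.7


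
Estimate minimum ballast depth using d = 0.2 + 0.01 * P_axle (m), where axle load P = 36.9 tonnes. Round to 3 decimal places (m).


d = 0.2 + 0.01 * 36.9
d = 0.2 + 0.369
d = 0.569 m

0.569


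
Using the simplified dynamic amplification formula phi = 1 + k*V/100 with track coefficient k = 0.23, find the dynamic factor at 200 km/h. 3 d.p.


phi = 1 + k * V / 100
phi = 1 + 0.23 * 200 / 100
phi = 1 + 0.46
phi = 1.460

1.460


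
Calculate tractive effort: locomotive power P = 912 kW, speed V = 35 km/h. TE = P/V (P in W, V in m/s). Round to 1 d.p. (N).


Convert: P = 912 kW = 912000 W
V = 35 / 3.6 = 9.7222 m/s
TE = 912000 / 9.7222
TE = 93805.7 N

93805.7


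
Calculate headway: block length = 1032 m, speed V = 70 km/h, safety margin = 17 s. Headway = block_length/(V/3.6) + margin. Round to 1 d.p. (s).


V = 70 / 3.6 = 19.4444 m/s
Block traversal time = 1032 / 19.4444 = 53.0743 s
Headway = 53.0743 + 17
Headway = 70.1 s

70.1


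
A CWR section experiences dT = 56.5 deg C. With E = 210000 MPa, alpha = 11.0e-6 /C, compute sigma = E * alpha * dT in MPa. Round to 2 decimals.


sigma = E * alpha * dT
sigma = 210000 * 11.0e-6 * 56.5
sigma = 2.31 * 56.5
sigma = 130.52 MPa

130.52


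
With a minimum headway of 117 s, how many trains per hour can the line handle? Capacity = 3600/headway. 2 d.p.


Capacity = 3600 / headway
Capacity = 3600 / 117
Capacity = 30.77 trains/hour

30.77


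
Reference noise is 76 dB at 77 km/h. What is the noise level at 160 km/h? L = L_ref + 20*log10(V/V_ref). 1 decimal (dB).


V/V_ref = 160 / 77 = 2.077922
log10(2.077922) = 0.317629
20 * 0.317629 = 6.3526
L = 76 + 6.3526 = 82.4 dB

82.4


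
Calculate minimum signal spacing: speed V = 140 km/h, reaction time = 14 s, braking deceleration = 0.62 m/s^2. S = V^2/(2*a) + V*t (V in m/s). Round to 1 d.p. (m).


V = 140 / 3.6 = 38.8889 m/s
Braking distance = 38.8889^2 / (2*0.62) = 1219.6336 m
Sighting distance = 38.8889 * 14 = 544.4444 m
S = 1219.6336 + 544.4444 = 1764.1 m

1764.1


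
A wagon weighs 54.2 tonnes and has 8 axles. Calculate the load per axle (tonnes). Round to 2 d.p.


Load per axle = total weight / number of axles
Load = 54.2 / 8
Load = 6.78 tonnes

6.78


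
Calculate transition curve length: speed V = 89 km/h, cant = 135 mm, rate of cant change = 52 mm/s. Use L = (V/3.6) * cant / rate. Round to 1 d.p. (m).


Convert speed: V = 89 / 3.6 = 24.7222 m/s
L = 24.7222 * 135 / 52
L = 3337.5 / 52
L = 64.2 m

64.2


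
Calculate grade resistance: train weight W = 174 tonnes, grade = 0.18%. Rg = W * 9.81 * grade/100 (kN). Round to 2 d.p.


Rg = W * 9.81 * grade / 100
Rg = 174 * 9.81 * 0.18 / 100
Rg = 1706.94 * 0.0018
Rg = 3.07 kN

3.07


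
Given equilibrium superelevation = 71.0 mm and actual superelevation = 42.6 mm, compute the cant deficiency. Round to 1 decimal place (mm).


Cant deficiency = equilibrium cant - actual cant
CD = 71.0 - 42.6
CD = 28.4 mm

28.4


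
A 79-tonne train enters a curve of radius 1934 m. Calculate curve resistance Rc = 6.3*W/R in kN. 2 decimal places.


Rc = 6.3 * W / R
Rc = 6.3 * 79 / 1934
Rc = 497.7 / 1934
Rc = 0.26 kN

0.26


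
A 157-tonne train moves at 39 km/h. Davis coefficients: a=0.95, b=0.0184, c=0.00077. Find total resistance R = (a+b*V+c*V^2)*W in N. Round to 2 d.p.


b*V = 0.0184 * 39 = 0.7176
c*V^2 = 0.00077 * 1521 = 1.17117
R_per_t = 0.95 + 0.7176 + 1.17117 = 2.83877 N/t
R_total = 2.83877 * 157 = 445.69 N

445.69


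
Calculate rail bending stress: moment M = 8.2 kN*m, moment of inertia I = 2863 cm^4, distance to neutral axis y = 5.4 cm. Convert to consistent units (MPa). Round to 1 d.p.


Convert units:
M = 8.2 kN*m = 8200000 N*mm
y = 5.4 cm = 54 mm
I = 2863 cm^4 = 28630000 mm^4
sigma = 8200000 * 54 / 28630000
sigma = 15.5 MPa

15.5


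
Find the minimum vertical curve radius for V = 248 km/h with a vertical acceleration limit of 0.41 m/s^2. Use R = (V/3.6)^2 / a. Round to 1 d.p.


Convert speed: V = 248 / 3.6 = 68.8889 m/s
V^2 = 4745.679 m^2/s^2
R_v = 4745.679 / 0.41
R_v = 11574.8 m

11574.8


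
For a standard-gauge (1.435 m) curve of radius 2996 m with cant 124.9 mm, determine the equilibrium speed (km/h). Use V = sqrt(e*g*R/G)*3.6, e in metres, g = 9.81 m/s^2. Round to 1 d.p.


Convert cant: e = 124.9 mm = 0.1249 m
V_ms = sqrt(0.1249 * 9.81 * 2996 / 1.435)
V_ms = sqrt(2558.122595) = 50.5779 m/s
V = 50.5779 * 3.6 = 182.1 km/h

182.1


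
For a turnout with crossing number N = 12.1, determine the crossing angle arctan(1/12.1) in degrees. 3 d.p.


1/N = 1/12.1 = 0.082645
angle = arctan(0.082645) = 0.082457 rad
angle = 0.082457 * 180/pi = 4.724 degrees

4.724


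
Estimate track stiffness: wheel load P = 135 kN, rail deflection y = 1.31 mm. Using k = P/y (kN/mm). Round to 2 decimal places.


Track stiffness k = P / y
k = 135 / 1.31
k = 103.05 kN/mm

103.05


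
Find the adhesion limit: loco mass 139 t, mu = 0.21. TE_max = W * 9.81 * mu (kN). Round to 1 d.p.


TE_max = W * g * mu
TE_max = 139 * 9.81 * 0.21
TE_max = 1363.59 * 0.21
TE_max = 286.4 kN

286.4


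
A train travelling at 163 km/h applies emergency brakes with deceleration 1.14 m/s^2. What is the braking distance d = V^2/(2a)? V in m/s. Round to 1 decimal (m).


Convert speed: V = 163 / 3.6 = 45.2778 m/s
V^2 = 2050.0772
d = 2050.0772 / (2 * 1.14)
d = 2050.0772 / 2.28
d = 899.2 m

899.2


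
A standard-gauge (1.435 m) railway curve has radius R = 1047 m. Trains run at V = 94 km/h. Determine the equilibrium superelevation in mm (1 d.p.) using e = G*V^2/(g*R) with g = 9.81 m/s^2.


Convert speed: V = 94 / 3.6 = 26.1111 m/s
Apply formula: e = 1.435 * 26.1111^2 / (9.81 * 1047)
e = 1.435 * 681.7901 / 10271.07
e = 0.095255 m = 95.3 mm

95.3


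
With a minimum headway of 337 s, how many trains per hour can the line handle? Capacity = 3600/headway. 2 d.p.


Capacity = 3600 / headway
Capacity = 3600 / 337
Capacity = 10.68 trains/hour

10.68


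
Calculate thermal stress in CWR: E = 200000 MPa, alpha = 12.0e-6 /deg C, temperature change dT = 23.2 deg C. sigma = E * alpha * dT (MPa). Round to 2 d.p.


sigma = E * alpha * dT
sigma = 200000 * 12.0e-6 * 23.2
sigma = 2.4 * 23.2
sigma = 55.68 MPa

55.68


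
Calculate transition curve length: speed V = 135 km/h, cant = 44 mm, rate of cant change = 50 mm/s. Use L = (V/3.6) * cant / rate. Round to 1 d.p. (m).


Convert speed: V = 135 / 3.6 = 37.5 m/s
L = 37.5 * 44 / 50
L = 1650.0 / 50
L = 33.0 m

33.0


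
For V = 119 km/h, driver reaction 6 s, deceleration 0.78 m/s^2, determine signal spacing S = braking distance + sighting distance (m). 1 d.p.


V = 119 / 3.6 = 33.0556 m/s
Braking distance = 33.0556^2 / (2*0.78) = 700.4293 m
Sighting distance = 33.0556 * 6 = 198.3333 m
S = 700.4293 + 198.3333 = 898.8 m

898.8


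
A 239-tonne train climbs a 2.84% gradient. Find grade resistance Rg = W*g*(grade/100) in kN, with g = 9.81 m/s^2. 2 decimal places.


Rg = W * 9.81 * grade / 100
Rg = 239 * 9.81 * 2.84 / 100
Rg = 2344.59 * 0.0284
Rg = 66.59 kN

66.59


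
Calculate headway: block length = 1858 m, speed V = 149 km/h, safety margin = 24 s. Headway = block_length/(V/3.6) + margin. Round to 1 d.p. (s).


V = 149 / 3.6 = 41.3889 m/s
Block traversal time = 1858 / 41.3889 = 44.8913 s
Headway = 44.8913 + 24
Headway = 68.9 s

68.9


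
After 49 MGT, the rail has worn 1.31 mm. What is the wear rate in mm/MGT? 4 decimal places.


Wear rate = total wear / cumulative tonnage
Rate = 1.31 / 49
Rate = 0.0267 mm/MGT

0.0267


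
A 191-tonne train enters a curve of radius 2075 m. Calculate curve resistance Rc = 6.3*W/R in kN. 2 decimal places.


Rc = 6.3 * W / R
Rc = 6.3 * 191 / 2075
Rc = 1203.3 / 2075
Rc = 0.58 kN

0.58


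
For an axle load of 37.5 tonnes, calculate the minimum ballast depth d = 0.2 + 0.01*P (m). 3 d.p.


d = 0.2 + 0.01 * 37.5
d = 0.2 + 0.375
d = 0.575 m

0.575


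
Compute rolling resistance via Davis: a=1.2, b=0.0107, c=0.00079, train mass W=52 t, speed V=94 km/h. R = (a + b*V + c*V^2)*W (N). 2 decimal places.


b*V = 0.0107 * 94 = 1.0058
c*V^2 = 0.00079 * 8836 = 6.98044
R_per_t = 1.2 + 1.0058 + 6.98044 = 9.18624 N/t
R_total = 9.18624 * 52 = 477.68 N

477.68


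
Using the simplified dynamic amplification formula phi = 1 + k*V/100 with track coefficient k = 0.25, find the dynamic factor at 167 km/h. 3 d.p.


phi = 1 + k * V / 100
phi = 1 + 0.25 * 167 / 100
phi = 1 + 0.4175
phi = 1.418

1.418


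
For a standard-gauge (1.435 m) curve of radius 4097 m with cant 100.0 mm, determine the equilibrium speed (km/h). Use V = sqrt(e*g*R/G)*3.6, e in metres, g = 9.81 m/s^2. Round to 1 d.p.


Convert cant: e = 100.0 mm = 0.1000 m
V_ms = sqrt(0.1000 * 9.81 * 4097 / 1.435)
V_ms = sqrt(2800.806272) = 52.9226 m/s
V = 52.9226 * 3.6 = 190.5 km/h

190.5


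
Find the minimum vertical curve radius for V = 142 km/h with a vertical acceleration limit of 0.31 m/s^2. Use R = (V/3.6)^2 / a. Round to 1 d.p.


Convert speed: V = 142 / 3.6 = 39.4444 m/s
V^2 = 1555.8642 m^2/s^2
R_v = 1555.8642 / 0.31
R_v = 5018.9 m

5018.9


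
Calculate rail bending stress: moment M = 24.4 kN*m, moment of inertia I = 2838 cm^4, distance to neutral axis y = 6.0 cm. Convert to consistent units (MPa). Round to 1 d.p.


Convert units:
M = 24.4 kN*m = 24400000 N*mm
y = 6.0 cm = 60 mm
I = 2838 cm^4 = 28380000 mm^4
sigma = 24400000 * 60 / 28380000
sigma = 51.6 MPa

51.6


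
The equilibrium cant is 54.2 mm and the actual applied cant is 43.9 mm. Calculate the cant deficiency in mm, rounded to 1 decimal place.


Cant deficiency = equilibrium cant - actual cant
CD = 54.2 - 43.9
CD = 10.3 mm

10.3
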